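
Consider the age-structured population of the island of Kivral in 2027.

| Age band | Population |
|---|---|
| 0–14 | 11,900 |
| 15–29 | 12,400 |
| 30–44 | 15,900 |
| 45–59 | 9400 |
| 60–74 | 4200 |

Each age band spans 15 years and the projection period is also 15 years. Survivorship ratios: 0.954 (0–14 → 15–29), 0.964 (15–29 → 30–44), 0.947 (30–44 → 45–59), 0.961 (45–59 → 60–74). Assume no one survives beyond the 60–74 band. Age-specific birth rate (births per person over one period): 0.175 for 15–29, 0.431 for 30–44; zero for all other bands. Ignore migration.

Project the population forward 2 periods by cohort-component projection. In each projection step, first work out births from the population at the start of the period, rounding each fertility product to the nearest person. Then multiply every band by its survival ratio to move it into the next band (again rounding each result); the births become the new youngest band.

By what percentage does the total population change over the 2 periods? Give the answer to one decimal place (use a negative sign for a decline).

Period 1:
Births: 12400 * 0.175 = 2170  |  15900 * 0.431 = 6853 — total 9023
15–29: 11900 * 0.954 = 11353
30–44: 12400 * 0.964 = 11954
45–59: 15900 * 0.947 = 15057
60–74: 9400 * 0.961 = 9033
End of period: [9023, 11353, 11954, 15057, 9033]
Period 2:
Births: 11353 * 0.175 = 1987  |  11954 * 0.431 = 5152 — total 7139
15–29: 9023 * 0.954 = 8608
30–44: 11353 * 0.964 = 10944
45–59: 11954 * 0.947 = 11320
60–74: 15057 * 0.961 = 14470
End of period: [7139, 8608, 10944, 11320, 14470]
Total: 53800 → 52481; change = -1319; percentage change = -2.5%

-2.5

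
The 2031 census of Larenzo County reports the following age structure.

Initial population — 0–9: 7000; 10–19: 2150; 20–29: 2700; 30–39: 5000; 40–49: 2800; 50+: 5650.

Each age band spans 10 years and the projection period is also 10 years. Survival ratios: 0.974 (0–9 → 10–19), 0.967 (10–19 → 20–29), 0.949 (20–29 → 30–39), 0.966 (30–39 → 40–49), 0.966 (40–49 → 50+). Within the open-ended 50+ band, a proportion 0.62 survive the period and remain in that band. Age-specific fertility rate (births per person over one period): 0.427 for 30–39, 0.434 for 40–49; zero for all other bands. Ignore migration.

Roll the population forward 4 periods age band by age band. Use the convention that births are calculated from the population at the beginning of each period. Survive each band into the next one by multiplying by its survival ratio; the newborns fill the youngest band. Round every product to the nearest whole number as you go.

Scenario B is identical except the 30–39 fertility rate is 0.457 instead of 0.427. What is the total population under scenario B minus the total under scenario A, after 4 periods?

454

Period 1:
Births: 5000 × 0.427 = 2135, 2800 × 0.434 = 1215 ⇒ total 3350
10–19: 7000 × 0.974 = 6818
20–29: 2150 × 0.967 = 2079
30–39: 2700 × 0.949 = 2562
40–49: 5000 × 0.966 = 4830
50+: 2800 × 0.966 + 5650 × 0.62 = 2705 + 3503 = 6208
Giving 3350 / 6818 / 2079 / 2562 / 4830 / 6208.
Period 2:
Births: 2562 × 0.427 = 1094, 4830 × 0.434 = 2096 ⇒ total 3190
10–19: 3350 × 0.974 = 3263
20–29: 6818 × 0.967 = 6593
30–39: 2079 × 0.949 = 1973
40–49: 2562 × 0.966 = 2475
50+: 4830 × 0.966 + 6208 × 0.62 = 4666 + 3849 = 8515
Giving 3190 / 3263 / 6593 / 1973 / 2475 / 8515.
Period 3:
Births: 1973 × 0.427 = 842, 2475 × 0.434 = 1074 ⇒ total 1916
10–19: 3190 × 0.974 = 3107
20–29: 3263 × 0.967 = 3155
30–39: 6593 × 0.949 = 6257
40–49: 1973 × 0.966 = 1906
50+: 2475 × 0.966 + 8515 × 0.62 = 2391 + 5279 = 7670
Giving 1916 / 3107 / 3155 / 6257 / 1906 / 7670.
Period 4:
Births: 6257 × 0.427 = 2672, 1906 × 0.434 = 827 ⇒ total 3499
10–19: 1916 × 0.974 = 1866
20–29: 3107 × 0.967 = 3004
30–39: 3155 × 0.949 = 2994
40–49: 6257 × 0.966 = 6044
50+: 1906 × 0.966 + 7670 × 0.62 = 1841 + 4755 = 6596
Giving 3499 / 1866 / 3004 / 2994 / 6044 / 6596.
Scenario A total after 4 periods: 24003
Scenario B projection —
Period 1:
Births: 5000 × 0.457 = 2285, 2800 × 0.434 = 1215 ⇒ total 3500
10–19: 7000 × 0.974 = 6818
20–29: 2150 × 0.967 = 2079
30–39: 2700 × 0.949 = 2562
40–49: 5000 × 0.966 = 4830
50+: 2800 × 0.966 + 5650 × 0.62 = 2705 + 3503 = 6208
Giving 3500 / 6818 / 2079 / 2562 / 4830 / 6208.
Period 2:
Births: 2562 × 0.457 = 1171, 4830 × 0.434 = 2096 ⇒ total 3267
10–19: 3500 × 0.974 = 3409
20–29: 6818 × 0.967 = 6593
30–39: 2079 × 0.949 = 1973
40–49: 2562 × 0.966 = 2475
50+: 4830 × 0.966 + 6208 × 0.62 = 4666 + 3849 = 8515
Giving 3267 / 3409 / 6593 / 1973 / 2475 / 8515.
Period 3:
Births: 1973 × 0.457 = 902, 2475 × 0.434 = 1074 ⇒ total 1976
10–19: 3267 × 0.974 = 3182
20–29: 3409 × 0.967 = 3297
30–39: 6593 × 0.949 = 6257
40–49: 1973 × 0.966 = 1906
50+: 2475 × 0.966 + 8515 × 0.62 = 2391 + 5279 = 7670
Giving 1976 / 3182 / 3297 / 6257 / 1906 / 7670.
Period 4:
Births: 6257 × 0.457 = 2859, 1906 × 0.434 = 827 ⇒ total 3686
10–19: 1976 × 0.974 = 1925
20–29: 3182 × 0.967 = 3077
30–39: 3297 × 0.949 = 3129
40–49: 6257 × 0.966 = 6044
50+: 1906 × 0.966 + 7670 × 0.62 = 1841 + 4755 = 6596
Giving 3686 / 1925 / 3077 / 3129 / 6044 / 6596.
Scenario B total after 4 periods: 24457
Difference B − A = 24457 − 24003 = 454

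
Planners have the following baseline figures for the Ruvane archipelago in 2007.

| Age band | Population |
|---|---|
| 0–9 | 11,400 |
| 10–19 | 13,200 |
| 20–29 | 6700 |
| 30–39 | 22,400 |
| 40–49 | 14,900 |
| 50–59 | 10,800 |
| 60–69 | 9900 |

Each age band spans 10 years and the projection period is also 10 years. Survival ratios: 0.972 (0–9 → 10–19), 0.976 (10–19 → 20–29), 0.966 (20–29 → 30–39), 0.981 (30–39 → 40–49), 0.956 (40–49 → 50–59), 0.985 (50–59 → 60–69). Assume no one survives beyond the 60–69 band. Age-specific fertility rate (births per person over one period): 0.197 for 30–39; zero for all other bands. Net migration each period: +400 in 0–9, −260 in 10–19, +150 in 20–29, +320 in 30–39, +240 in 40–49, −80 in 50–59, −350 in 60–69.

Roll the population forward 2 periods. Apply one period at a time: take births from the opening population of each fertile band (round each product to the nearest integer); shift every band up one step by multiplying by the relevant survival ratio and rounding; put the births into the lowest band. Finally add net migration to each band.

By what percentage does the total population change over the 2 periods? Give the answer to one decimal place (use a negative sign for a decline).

[period 1]
Births: 22400 × 0.197 = 4413
10–19: 11400 × 0.972 = 11081
20–29: 13200 × 0.976 = 12883
30–39: 6700 × 0.966 = 6472
40–49: 22400 × 0.981 = 21974
50–59: 14900 × 0.956 = 14244
60–69: 10800 × 0.985 = 10638
Net migration: 0–9 + 400 → 4813; 10–19 − 260 → 10821; 20–29 + 150 → 13033; 30–39 + 320 → 6792; 40–49 + 240 → 22214; 50–59 − 80 → 14164; 60–69 − 350 → 10288
Population now: 0–9=4813, 10–19=10821, 20–29=13033, 30–39=6792, 40–49=22214, 50–59=14164, 60–69=10288
[period 2]
Births: 6792 × 0.197 = 1338
10–19: 4813 × 0.972 = 4678
20–29: 10821 × 0.976 = 10561
30–39: 13033 × 0.966 = 12590
40–49: 6792 × 0.981 = 6663
50–59: 22214 × 0.956 = 21237
60–69: 14164 × 0.985 = 13952
Net migration: 0–9 + 400 → 1738; 10–19 − 260 → 4418; 20–29 + 150 → 10711; 30–39 + 320 → 12910; 40–49 + 240 → 6903; 50–59 − 80 → 21157; 60–69 − 350 → 13602
Population now: 0–9=1738, 10–19=4418, 20–29=10711, 30–39=12910, 40–49=6903, 50–59=21157, 60–69=13602
Total: 89300 → 71439; change = -17861; percentage change = -20.0%

-20.0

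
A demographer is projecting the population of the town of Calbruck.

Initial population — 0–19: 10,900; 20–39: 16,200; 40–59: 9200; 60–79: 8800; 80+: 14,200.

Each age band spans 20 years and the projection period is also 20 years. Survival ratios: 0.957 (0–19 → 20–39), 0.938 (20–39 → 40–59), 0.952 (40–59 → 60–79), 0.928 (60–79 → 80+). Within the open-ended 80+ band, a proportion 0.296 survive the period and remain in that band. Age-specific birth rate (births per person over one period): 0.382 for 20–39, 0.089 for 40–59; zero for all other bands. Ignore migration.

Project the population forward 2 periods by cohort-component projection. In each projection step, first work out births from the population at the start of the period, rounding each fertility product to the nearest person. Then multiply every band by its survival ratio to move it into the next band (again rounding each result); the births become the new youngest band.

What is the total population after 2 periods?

Call the groups 1 to 5, youngest first.
After projecting period 1:
Births: 16200 × 0.382 = 6188  |  9200 × 0.089 = 819 → 7007
Group 2: 10900 × 0.957 = 10431
Group 3: 16200 × 0.938 = 15196
Group 4: 9200 × 0.952 = 8758
Group 5: 8800 × 0.928 + 14200 × 0.296 = 8166 + 4203 = 12369
→ [7007, 10431, 15196, 8758, 12369]
After projecting period 2:
Births: 10431 × 0.382 = 3985  |  15196 × 0.089 = 1352 → 5337
Group 2: 7007 × 0.957 = 6706
Group 3: 10431 × 0.938 = 9784
Group 4: 15196 × 0.952 = 14467
Group 5: 8758 × 0.928 + 12369 × 0.296 = 8127 + 3661 = 11788
→ [5337, 6706, 9784, 14467, 11788]
Total after period 2: 5337 + 6706 + 9784 + 14467 + 11788 = 48082

48082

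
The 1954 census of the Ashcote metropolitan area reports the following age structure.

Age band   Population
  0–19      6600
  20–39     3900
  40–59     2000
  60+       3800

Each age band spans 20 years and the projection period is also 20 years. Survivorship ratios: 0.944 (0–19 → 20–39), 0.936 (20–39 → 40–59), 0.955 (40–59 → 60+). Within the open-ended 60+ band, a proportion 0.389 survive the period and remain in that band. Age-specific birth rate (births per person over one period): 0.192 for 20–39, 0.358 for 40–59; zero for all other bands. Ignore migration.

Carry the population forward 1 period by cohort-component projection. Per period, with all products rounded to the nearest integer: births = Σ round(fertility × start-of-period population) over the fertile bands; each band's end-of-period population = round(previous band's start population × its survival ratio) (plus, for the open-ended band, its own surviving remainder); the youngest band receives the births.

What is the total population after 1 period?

Call the groups 1 to 4, youngest first.
Period 1:
Births: 3900 × 0.192 = 749, 2000 × 0.358 = 716 — total 1465
Group 2: 6600 × 0.944 = 6230
Group 3: 3900 × 0.936 = 3650
Group 4: 2000 × 0.955 + 3800 × 0.389 = 1910 + 1478 = 3388
Giving 1465 / 6230 / 3650 / 3388.
Total after period 1: 1465 + 6230 + 3650 + 3388 = 14733

14733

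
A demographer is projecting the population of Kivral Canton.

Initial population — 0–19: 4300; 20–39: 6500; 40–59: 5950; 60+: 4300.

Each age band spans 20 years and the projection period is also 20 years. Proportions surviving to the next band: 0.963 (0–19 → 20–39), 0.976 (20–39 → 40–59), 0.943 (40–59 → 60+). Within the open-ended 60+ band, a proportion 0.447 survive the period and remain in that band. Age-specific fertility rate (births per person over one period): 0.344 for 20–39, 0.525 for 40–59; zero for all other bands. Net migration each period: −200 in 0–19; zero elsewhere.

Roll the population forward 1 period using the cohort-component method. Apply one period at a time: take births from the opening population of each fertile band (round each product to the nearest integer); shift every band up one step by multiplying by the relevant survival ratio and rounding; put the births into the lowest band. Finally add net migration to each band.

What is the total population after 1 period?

23178

[period 1]
Births: 6500 * 0.344 = 2236, 5950 * 0.525 = 3124 → total 5360
20–39: 4300 * 0.963 = 4141
40–59: 6500 * 0.976 = 6344
60+: 5950 * 0.943 + 4300 * 0.447 = 5611 + 1922 = 7533
Net migration: 0–19 − 200 → 5160
Giving 5160 / 4141 / 6344 / 7533.
Total after period 1: 5160 + 4141 + 6344 + 7533 = 23178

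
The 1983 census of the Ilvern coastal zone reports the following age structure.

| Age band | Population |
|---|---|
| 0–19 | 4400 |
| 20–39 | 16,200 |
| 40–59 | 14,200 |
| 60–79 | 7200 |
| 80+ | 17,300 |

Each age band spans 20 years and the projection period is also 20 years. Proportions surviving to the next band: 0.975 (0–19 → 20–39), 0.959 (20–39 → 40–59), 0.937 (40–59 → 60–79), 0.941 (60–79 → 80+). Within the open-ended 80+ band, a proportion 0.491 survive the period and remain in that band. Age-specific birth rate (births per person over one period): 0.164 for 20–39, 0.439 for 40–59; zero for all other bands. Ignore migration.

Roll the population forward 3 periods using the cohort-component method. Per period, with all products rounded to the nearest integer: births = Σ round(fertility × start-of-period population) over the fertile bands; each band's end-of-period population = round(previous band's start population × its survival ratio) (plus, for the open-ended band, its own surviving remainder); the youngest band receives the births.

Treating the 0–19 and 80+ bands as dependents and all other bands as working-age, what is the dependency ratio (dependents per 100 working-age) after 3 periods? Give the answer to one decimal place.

[period 1]
Births: 16200 × 0.164 = 2657 ; 14200 × 0.439 = 6234 → total 8891
20–39: 4400 × 0.975 = 4290
40–59: 16200 × 0.959 = 15536
60–79: 14200 × 0.937 = 13305
80+: 7200 × 0.941 + 17300 × 0.491 = 6775 + 8494 = 15269
End of period: [8891, 4290, 15536, 13305, 15269]
[period 2]
Births: 4290 × 0.164 = 704 ; 15536 × 0.439 = 6820 → total 7524
20–39: 8891 × 0.975 = 8669
40–59: 4290 × 0.959 = 4114
60–79: 15536 × 0.937 = 14557
80+: 13305 × 0.941 + 15269 × 0.491 = 12520 + 7497 = 20017
End of period: [7524, 8669, 4114, 14557, 20017]
[period 3]
Births: 8669 × 0.164 = 1422 ; 4114 × 0.439 = 1806 → total 3228
20–39: 7524 × 0.975 = 7336
40–59: 8669 × 0.959 = 8314
60–79: 4114 × 0.937 = 3855
80+: 14557 × 0.941 + 20017 × 0.491 = 13698 + 9828 = 23526
End of period: [3228, 7336, 8314, 3855, 23526]
Dependents (band 0–19 + band 80+) = 3228 + 23526 = 26754; working-age = 19505; ratio = 26754/19505 × 100 = 137.2

137.2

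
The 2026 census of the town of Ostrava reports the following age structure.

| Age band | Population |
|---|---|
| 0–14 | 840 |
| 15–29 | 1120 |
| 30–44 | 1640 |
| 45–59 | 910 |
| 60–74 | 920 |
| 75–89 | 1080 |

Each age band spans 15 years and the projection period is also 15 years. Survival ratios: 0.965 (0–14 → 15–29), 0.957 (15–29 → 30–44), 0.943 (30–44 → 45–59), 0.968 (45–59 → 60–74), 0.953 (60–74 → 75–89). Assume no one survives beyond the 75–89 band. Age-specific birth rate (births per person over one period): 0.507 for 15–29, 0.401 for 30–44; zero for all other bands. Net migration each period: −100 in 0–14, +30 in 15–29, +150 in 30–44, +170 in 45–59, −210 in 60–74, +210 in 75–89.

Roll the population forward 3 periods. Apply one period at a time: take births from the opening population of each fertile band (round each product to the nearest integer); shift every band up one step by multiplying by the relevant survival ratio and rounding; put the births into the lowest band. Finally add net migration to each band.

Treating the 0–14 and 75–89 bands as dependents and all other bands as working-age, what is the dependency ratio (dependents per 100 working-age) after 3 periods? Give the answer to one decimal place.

Numbering the groups 1..6 from youngest to oldest:
Period 1:
Births: 1120 × 0.507 = 568 ; 1640 × 0.401 = 658 — total 1226
Group 2: 840 × 0.965 = 811
Group 3: 1120 × 0.957 = 1072
Group 4: 1640 × 0.943 = 1547
Group 5: 910 × 0.968 = 881
Group 6: 920 × 0.953 = 877
Net migration: Group 1 − 100 → 1126; Group 2 + 30 → 841; Group 3 + 150 → 1222; Group 4 + 170 → 1717; Group 5 − 210 → 671; Group 6 + 210 → 1087
Giving 1126 / 841 / 1222 / 1717 / 671 / 1087.
Period 2:
Births: 841 × 0.507 = 426 ; 1222 × 0.401 = 490 — total 916
Group 2: 1126 × 0.965 = 1087
Group 3: 841 × 0.957 = 805
Group 4: 1222 × 0.943 = 1152
Group 5: 1717 × 0.968 = 1662
Group 6: 671 × 0.953 = 639
Net migration: Group 1 − 100 → 816; Group 2 + 30 → 1117; Group 3 + 150 → 955; Group 4 + 170 → 1322; Group 5 − 210 → 1452; Group 6 + 210 → 849
Giving 816 / 1117 / 955 / 1322 / 1452 / 849.
Period 3:
Births: 1117 × 0.507 = 566 ; 955 × 0.401 = 383 — total 949
Group 2: 816 × 0.965 = 787
Group 3: 1117 × 0.957 = 1069
Group 4: 955 × 0.943 = 901
Group 5: 1322 × 0.968 = 1280
Group 6: 1452 × 0.953 = 1384
Net migration: Group 1 − 100 → 849; Group 2 + 30 → 817; Group 3 + 150 → 1219; Group 4 + 170 → 1071; Group 5 − 210 → 1070; Group 6 + 210 → 1594
Giving 849 / 817 / 1219 / 1071 / 1070 / 1594.
Dependents (band 0–14 + band 75–89) = 849 + 1594 = 2443; working-age = 4177; ratio = 2443/4177 × 100 = 58.5

58.5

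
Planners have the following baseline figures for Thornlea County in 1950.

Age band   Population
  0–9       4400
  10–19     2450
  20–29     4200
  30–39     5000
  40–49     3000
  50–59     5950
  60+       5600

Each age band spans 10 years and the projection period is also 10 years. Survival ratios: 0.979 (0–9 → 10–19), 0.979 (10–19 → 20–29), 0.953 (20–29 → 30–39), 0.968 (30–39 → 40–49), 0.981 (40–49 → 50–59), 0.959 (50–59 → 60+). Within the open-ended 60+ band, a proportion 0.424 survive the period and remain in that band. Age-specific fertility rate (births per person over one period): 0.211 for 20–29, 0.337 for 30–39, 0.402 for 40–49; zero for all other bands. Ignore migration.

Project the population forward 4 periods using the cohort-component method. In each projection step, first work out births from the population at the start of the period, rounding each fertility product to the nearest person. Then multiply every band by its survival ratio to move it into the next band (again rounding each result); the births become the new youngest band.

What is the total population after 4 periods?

Numbering the bands 1..7 from youngest to oldest:
Period 1:
Births: 4200 × 0.211 = 886 ; 5000 × 0.337 = 1685 ; 3000 × 0.402 = 1206 → total 3777
Band 2: 4400 × 0.979 = 4308
Band 3: 2450 × 0.979 = 2399
Band 4: 4200 × 0.953 = 4003
Band 5: 5000 × 0.968 = 4840
Band 6: 3000 × 0.981 = 2943
Band 7: 5950 × 0.959 + 5600 × 0.424 = 5706 + 2374 = 8080
Giving 3777 / 4308 / 2399 / 4003 / 4840 / 2943 / 8080.
Period 2:
Births: 2399 × 0.211 = 506 ; 4003 × 0.337 = 1349 ; 4840 × 0.402 = 1946 → total 3801
Band 2: 3777 × 0.979 = 3698
Band 3: 4308 × 0.979 = 4218
Band 4: 2399 × 0.953 = 2286
Band 5: 4003 × 0.968 = 3875
Band 6: 4840 × 0.981 = 4748
Band 7: 2943 × 0.959 + 8080 × 0.424 = 2822 + 3426 = 6248
Giving 3801 / 3698 / 4218 / 2286 / 3875 / 4748 / 6248.
Period 3:
Births: 4218 × 0.211 = 890 ; 2286 × 0.337 = 770 ; 3875 × 0.402 = 1558 → total 3218
Band 2: 3801 × 0.979 = 3721
Band 3: 3698 × 0.979 = 3620
Band 4: 4218 × 0.953 = 4020
Band 5: 2286 × 0.968 = 2213
Band 6: 3875 × 0.981 = 3801
Band 7: 4748 × 0.959 + 6248 × 0.424 = 4553 + 2649 = 7202
Giving 3218 / 3721 / 3620 / 4020 / 2213 / 3801 / 7202.
Period 4:
Births: 3620 × 0.211 = 764 ; 4020 × 0.337 = 1355 ; 2213 × 0.402 = 890 → total 3009
Band 2: 3218 × 0.979 = 3150
Band 3: 3721 × 0.979 = 3643
Band 4: 3620 × 0.953 = 3450
Band 5: 4020 × 0.968 = 3891
Band 6: 2213 × 0.981 = 2171
Band 7: 3801 × 0.959 + 7202 × 0.424 = 3645 + 3054 = 6699
Giving 3009 / 3150 / 3643 / 3450 / 3891 / 2171 / 6699.
Total after period 4: 3009 + 3150 + 3643 + 3450 + 3891 + 2171 + 6699 = 26013

26013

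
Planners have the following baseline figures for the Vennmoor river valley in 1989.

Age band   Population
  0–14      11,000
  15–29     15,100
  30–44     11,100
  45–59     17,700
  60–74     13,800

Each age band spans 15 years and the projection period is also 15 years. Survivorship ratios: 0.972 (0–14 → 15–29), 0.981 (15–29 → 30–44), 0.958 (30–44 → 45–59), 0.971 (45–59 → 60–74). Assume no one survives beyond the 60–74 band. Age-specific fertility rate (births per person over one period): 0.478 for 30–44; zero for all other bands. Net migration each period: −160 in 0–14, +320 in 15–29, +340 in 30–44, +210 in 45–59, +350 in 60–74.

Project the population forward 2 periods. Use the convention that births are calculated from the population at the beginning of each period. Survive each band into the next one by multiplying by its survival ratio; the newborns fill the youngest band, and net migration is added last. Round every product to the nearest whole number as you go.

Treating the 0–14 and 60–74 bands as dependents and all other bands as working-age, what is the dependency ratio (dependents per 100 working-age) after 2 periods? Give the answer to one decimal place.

[period 1]
Births: 11100 × 0.478 = 5306
15–29: 11000 × 0.972 = 10692
30–44: 15100 × 0.981 = 14813
45–59: 11100 × 0.958 = 10634
60–74: 17700 × 0.971 = 17187
Net migration: 0–14 − 160 → 5146; 15–29 + 320 → 11012; 30–44 + 340 → 15153; 45–59 + 210 → 10844; 60–74 + 350 → 17537
→ [5146, 11012, 15153, 10844, 17537]
[period 2]
Births: 15153 × 0.478 = 7243
15–29: 5146 × 0.972 = 5002
30–44: 11012 × 0.981 = 10803
45–59: 15153 × 0.958 = 14517
60–74: 10844 × 0.971 = 10530
Net migration: 0–14 − 160 → 7083; 15–29 + 320 → 5322; 30–44 + 340 → 11143; 45–59 + 210 → 14727; 60–74 + 350 → 10880
→ [7083, 5322, 11143, 14727, 10880]
Dependents (band 0–14 + band 60–74) = 7083 + 10880 = 17963; working-age = 31192; ratio = 17963/31192 × 100 = 57.6

57.6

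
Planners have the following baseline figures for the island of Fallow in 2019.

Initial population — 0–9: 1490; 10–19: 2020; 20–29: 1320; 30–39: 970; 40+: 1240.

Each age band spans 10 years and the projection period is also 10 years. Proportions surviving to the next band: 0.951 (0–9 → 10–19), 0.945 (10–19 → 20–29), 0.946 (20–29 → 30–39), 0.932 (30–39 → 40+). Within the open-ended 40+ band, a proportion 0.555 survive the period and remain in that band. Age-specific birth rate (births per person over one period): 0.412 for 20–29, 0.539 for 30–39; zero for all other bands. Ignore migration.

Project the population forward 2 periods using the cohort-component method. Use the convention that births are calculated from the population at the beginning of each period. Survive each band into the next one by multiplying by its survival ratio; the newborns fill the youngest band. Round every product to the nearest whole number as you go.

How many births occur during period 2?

1460

Let band 1 be 0–9 through band 5 = 40+.
— Period 1 —
Births: 1320 * 0.412 = 544 ; 970 * 0.539 = 523 ⇒ total 1067
Band 2: 1490 * 0.951 = 1417
Band 3: 2020 * 0.945 = 1909
Band 4: 1320 * 0.946 = 1249
Band 5: 970 * 0.932 + 1240 * 0.555 = 904 + 688 = 1592
End of period: [1067, 1417, 1909, 1249, 1592]
— Period 2 —
Births: 1909 * 0.412 = 787 ; 1249 * 0.539 = 673 ⇒ total 1460
Band 2: 1067 * 0.951 = 1015
Band 3: 1417 * 0.945 = 1339
Band 4: 1909 * 0.946 = 1806
Band 5: 1249 * 0.932 + 1592 * 0.555 = 1164 + 884 = 2048
End of period: [1460, 1015, 1339, 1806, 2048]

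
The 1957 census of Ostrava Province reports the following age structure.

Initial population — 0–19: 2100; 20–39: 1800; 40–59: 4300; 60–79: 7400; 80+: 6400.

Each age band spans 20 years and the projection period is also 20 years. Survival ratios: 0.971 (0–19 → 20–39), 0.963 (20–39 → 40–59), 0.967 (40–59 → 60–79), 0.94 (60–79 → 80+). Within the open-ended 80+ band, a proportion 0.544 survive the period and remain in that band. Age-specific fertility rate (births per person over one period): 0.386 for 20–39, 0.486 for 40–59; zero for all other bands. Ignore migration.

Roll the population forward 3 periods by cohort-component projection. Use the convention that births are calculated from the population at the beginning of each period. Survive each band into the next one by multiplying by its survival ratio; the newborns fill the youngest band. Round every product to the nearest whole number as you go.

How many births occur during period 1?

2785

Period 1:
Births: 1800 × 0.386 = 695  |  4300 × 0.486 = 2090 — total 2785
20–39: 2100 × 0.971 = 2039
40–59: 1800 × 0.963 = 1733
60–79: 4300 × 0.967 = 4158
80+: 7400 × 0.94 + 6400 × 0.544 = 6956 + 3482 = 10438
Giving 2785 / 2039 / 1733 / 4158 / 10438.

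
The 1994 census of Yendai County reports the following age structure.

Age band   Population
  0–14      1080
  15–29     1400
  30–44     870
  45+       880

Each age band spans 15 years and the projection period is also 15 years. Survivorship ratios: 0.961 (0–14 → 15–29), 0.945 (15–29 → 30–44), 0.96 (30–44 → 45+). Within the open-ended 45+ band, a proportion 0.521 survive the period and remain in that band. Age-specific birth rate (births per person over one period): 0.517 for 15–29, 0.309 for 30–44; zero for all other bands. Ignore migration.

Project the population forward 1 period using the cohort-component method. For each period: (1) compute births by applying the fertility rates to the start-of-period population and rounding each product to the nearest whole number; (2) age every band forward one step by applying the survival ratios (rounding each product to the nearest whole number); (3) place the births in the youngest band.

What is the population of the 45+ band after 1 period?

1293

After projecting period 1:
Births: 1400 × 0.517 = 724 ; 870 × 0.309 = 269 → 993
15–29: 1080 × 0.961 = 1038
30–44: 1400 × 0.945 = 1323
45+: 870 × 0.96 + 880 × 0.521 = 835 + 458 = 1293
End of period: [993, 1038, 1323, 1293]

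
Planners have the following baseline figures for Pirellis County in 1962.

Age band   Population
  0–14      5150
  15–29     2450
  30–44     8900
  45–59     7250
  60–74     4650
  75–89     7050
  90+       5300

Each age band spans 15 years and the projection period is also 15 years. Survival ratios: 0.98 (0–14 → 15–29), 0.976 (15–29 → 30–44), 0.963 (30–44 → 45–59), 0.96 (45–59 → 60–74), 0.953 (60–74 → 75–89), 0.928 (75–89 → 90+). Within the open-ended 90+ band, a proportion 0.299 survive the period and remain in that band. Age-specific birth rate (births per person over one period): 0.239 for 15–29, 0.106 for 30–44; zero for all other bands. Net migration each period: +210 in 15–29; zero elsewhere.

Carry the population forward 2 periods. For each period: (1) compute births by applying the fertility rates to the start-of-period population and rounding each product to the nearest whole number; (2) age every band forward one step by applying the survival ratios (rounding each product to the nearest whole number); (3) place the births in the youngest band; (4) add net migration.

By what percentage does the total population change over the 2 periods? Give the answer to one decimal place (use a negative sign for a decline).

(Bands numbered youngest = 1 to oldest = 7.)
[period 1]
Births: 2450 * 0.239 = 586 ; 8900 * 0.106 = 943 → 1529
Band 2: 5150 * 0.98 = 5047
Band 3: 2450 * 0.976 = 2391
Band 4: 8900 * 0.963 = 8571
Band 5: 7250 * 0.96 = 6960
Band 6: 4650 * 0.953 = 4431
Band 7: 7050 * 0.928 + 5300 * 0.299 = 6542 + 1585 = 8127
Net migration: Band 2 + 210 → 5257
Giving 1529 / 5257 / 2391 / 8571 / 6960 / 4431 / 8127.
[period 2]
Births: 5257 * 0.239 = 1256 ; 2391 * 0.106 = 253 → 1509
Band 2: 1529 * 0.98 = 1498
Band 3: 5257 * 0.976 = 5131
Band 4: 2391 * 0.963 = 2303
Band 5: 8571 * 0.96 = 8228
Band 6: 6960 * 0.953 = 6633
Band 7: 4431 * 0.928 + 8127 * 0.299 = 4112 + 2430 = 6542
Net migration: Band 2 + 210 → 1708
Giving 1509 / 1708 / 5131 / 2303 / 8228 / 6633 / 6542.
Total: 40750 → 32054; change = -8696; percentage change = -21.3%

-21.3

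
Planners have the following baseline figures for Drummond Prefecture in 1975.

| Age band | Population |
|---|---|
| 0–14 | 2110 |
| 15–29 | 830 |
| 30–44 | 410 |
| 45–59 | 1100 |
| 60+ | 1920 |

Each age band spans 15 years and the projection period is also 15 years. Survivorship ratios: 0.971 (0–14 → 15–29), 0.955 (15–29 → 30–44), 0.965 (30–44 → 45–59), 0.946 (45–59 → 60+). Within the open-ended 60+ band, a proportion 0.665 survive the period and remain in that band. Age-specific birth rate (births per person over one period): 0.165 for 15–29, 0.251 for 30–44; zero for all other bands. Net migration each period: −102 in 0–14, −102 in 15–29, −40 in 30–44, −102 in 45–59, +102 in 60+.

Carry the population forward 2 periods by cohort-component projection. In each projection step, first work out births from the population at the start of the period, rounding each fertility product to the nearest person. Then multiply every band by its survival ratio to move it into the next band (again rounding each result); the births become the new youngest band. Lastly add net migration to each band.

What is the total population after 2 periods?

4873

Call the groups 1 to 5, youngest first.
Period 1.
Births: 830 × 0.165 = 137, 410 × 0.251 = 103 → total 240
Group 2: 2110 × 0.971 = 2049
Group 3: 830 × 0.955 = 793
Group 4: 410 × 0.965 = 396
Group 5: 1100 × 0.946 + 1920 × 0.665 = 1041 + 1277 = 2318
Net migration: Group 1 − 102 → 138; Group 2 − 102 → 1947; Group 3 − 40 → 753; Group 4 − 102 → 294; Group 5 + 102 → 2420
Population now: 0–14=138, 15–29=1947, 30–44=753, 45–59=294, 60+=2420
Period 2.
Births: 1947 × 0.165 = 321, 753 × 0.251 = 189 → total 510
Group 2: 138 × 0.971 = 134
Group 3: 1947 × 0.955 = 1859
Group 4: 753 × 0.965 = 727
Group 5: 294 × 0.946 + 2420 × 0.665 = 278 + 1609 = 1887
Net migration: Group 1 − 102 → 408; Group 2 − 102 → 32; Group 3 − 40 → 1819; Group 4 − 102 → 625; Group 5 + 102 → 1989
Population now: 0–14=408, 15–29=32, 30–44=1819, 45–59=625, 60+=1989
Total after period 2: 408 + 32 + 1819 + 625 + 1989 = 4873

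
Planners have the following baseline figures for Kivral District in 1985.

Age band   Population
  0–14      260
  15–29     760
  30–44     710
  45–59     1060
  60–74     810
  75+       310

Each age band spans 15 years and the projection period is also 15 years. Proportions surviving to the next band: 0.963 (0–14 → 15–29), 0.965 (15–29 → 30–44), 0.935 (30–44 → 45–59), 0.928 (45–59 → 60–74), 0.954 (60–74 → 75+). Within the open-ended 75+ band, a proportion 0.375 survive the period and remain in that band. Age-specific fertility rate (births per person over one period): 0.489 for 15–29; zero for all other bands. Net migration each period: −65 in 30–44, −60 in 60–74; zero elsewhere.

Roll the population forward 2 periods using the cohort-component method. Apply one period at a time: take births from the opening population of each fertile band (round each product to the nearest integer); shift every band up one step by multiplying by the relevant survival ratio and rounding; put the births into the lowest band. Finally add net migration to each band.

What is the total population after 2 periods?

3051

Let band 1 be 0–14 through band 6 = 75+.
After projecting period 1:
Births: 760 * 0.489 = 372
Band 2: 260 * 0.963 = 250
Band 3: 760 * 0.965 = 733
Band 4: 710 * 0.935 = 664
Band 5: 1060 * 0.928 = 984
Band 6: 810 * 0.954 + 310 * 0.375 = 773 + 116 = 889
Net migration: Band 3 − 65 → 668; Band 5 − 60 → 924
End of period: [372, 250, 668, 664, 924, 889]
After projecting period 2:
Births: 250 * 0.489 = 122
Band 2: 372 * 0.963 = 358
Band 3: 250 * 0.965 = 241
Band 4: 668 * 0.935 = 625
Band 5: 664 * 0.928 = 616
Band 6: 924 * 0.954 + 889 * 0.375 = 881 + 333 = 1214
Net migration: Band 3 − 65 → 176; Band 5 − 60 → 556
End of period: [122, 358, 176, 625, 556, 1214]
Total after period 2: 122 + 358 + 176 + 625 + 556 + 1214 = 3051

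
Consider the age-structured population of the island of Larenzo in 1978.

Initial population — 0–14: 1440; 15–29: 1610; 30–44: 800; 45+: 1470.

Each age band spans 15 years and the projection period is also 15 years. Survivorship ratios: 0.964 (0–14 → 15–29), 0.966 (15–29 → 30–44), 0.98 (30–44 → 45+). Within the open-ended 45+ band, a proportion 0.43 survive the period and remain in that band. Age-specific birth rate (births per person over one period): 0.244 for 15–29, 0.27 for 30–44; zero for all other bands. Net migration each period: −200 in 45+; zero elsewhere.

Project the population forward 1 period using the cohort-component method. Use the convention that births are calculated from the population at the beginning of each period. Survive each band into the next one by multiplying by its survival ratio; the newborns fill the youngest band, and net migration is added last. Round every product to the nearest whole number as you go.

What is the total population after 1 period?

4768

[period 1]
Births: 1610 * 0.244 = 393 ; 800 * 0.27 = 216 ⇒ total 609
15–29: 1440 * 0.964 = 1388
30–44: 1610 * 0.966 = 1555
45+: 800 * 0.98 + 1470 * 0.43 = 784 + 632 = 1416
Net migration: 45+ − 200 → 1216
End of period: [609, 1388, 1555, 1216]
Total after period 1: 609 + 1388 + 1555 + 1216 = 4768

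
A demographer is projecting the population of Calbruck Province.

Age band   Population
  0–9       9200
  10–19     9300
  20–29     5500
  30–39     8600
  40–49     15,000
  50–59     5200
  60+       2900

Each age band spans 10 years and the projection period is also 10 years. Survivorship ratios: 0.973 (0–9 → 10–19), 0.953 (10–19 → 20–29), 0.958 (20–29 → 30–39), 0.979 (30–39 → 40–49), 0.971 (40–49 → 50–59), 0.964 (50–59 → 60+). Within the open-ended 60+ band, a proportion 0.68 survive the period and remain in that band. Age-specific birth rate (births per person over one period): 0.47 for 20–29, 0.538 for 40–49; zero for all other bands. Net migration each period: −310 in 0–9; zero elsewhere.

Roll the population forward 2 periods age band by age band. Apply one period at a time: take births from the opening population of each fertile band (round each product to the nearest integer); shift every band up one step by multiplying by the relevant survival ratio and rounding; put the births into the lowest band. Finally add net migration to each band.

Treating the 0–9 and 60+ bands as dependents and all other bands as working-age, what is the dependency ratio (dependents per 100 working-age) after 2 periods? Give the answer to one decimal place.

After projecting period 1:
Births: 5500 × 0.47 = 2585 ; 15000 × 0.538 = 8070 ⇒ total 10655
10–19: 9200 × 0.973 = 8952
20–29: 9300 × 0.953 = 8863
30–39: 5500 × 0.958 = 5269
40–49: 8600 × 0.979 = 8419
50–59: 15000 × 0.971 = 14565
60+: 5200 × 0.964 + 2900 × 0.68 = 5013 + 1972 = 6985
Net migration: 0–9 − 310 → 10345
Giving 10345 / 8952 / 8863 / 5269 / 8419 / 14565 / 6985.
After projecting period 2:
Births: 8863 × 0.47 = 4166 ; 8419 × 0.538 = 4529 ⇒ total 8695
10–19: 10345 × 0.973 = 10066
20–29: 8952 × 0.953 = 8531
30–39: 8863 × 0.958 = 8491
40–49: 5269 × 0.979 = 5158
50–59: 8419 × 0.971 = 8175
60+: 14565 × 0.964 + 6985 × 0.68 = 14041 + 4750 = 18791
Net migration: 0–9 − 310 → 8385
Giving 8385 / 10066 / 8531 / 8491 / 5158 / 8175 / 18791.
Dependents (band 0–9 + band 60+) = 8385 + 18791 = 27176; working-age = 40421; ratio = 27176/40421 × 100 = 67.2

67.2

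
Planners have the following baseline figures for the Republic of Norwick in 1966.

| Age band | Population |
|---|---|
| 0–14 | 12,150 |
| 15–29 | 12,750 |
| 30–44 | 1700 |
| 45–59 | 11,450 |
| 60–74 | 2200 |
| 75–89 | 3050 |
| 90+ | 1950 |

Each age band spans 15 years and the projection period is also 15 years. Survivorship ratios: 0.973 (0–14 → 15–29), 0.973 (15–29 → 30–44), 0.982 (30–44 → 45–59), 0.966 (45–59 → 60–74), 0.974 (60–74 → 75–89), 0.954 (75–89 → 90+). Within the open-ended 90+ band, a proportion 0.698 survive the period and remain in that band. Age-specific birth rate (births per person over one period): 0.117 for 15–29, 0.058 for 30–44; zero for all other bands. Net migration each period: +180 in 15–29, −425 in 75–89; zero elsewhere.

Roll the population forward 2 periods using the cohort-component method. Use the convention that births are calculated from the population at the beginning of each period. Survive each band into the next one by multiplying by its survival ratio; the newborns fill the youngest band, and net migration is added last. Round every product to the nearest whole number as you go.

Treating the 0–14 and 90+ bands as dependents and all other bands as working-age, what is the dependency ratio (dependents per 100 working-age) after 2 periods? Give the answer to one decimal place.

18.0

Period 1:
Births: 12750 * 0.117 = 1492, 1700 * 0.058 = 99 → total 1591
15–29: 12150 * 0.973 = 11822
30–44: 12750 * 0.973 = 12406
45–59: 1700 * 0.982 = 1669
60–74: 11450 * 0.966 = 11061
75–89: 2200 * 0.974 = 2143
90+: 3050 * 0.954 + 1950 * 0.698 = 2910 + 1361 = 4271
Net migration: 15–29 + 180 → 12002; 75–89 − 425 → 1718
→ [1591, 12002, 12406, 1669, 11061, 1718, 4271]
Period 2:
Births: 12002 * 0.117 = 1404, 12406 * 0.058 = 720 → total 2124
15–29: 1591 * 0.973 = 1548
30–44: 12002 * 0.973 = 11678
45–59: 12406 * 0.982 = 12183
60–74: 1669 * 0.966 = 1612
75–89: 11061 * 0.974 = 10773
90+: 1718 * 0.954 + 4271 * 0.698 = 1639 + 2981 = 4620
Net migration: 15–29 + 180 → 1728; 75–89 − 425 → 10348
→ [2124, 1728, 11678, 12183, 1612, 10348, 4620]
Dependents (band 0–14 + band 90+) = 2124 + 4620 = 6744; working-age = 37549; ratio = 6744/37549 × 100 = 18.0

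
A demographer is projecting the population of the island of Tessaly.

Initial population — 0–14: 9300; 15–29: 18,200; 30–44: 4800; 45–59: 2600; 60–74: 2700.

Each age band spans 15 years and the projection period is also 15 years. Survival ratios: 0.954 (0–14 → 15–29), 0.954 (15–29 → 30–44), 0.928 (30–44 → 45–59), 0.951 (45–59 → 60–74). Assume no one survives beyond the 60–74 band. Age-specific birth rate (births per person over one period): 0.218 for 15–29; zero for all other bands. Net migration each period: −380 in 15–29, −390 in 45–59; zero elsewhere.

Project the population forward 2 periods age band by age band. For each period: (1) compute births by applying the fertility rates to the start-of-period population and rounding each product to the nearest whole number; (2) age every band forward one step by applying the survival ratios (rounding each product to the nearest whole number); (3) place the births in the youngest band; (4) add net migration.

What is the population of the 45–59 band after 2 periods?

— Period 1 —
Births: 18200 × 0.218 = 3968
15–29: 9300 × 0.954 = 8872
30–44: 18200 × 0.954 = 17363
45–59: 4800 × 0.928 = 4454
60–74: 2600 × 0.951 = 2473
Net migration: 15–29 − 380 → 8492; 45–59 − 390 → 4064
→ [3968, 8492, 17363, 4064, 2473]
— Period 2 —
Births: 8492 × 0.218 = 1851
15–29: 3968 × 0.954 = 3785
30–44: 8492 × 0.954 = 8101
45–59: 17363 × 0.928 = 16113
60–74: 4064 × 0.951 = 3865
Net migration: 15–29 − 380 → 3405; 45–59 − 390 → 15723
→ [1851, 3405, 8101, 15723, 3865]

15723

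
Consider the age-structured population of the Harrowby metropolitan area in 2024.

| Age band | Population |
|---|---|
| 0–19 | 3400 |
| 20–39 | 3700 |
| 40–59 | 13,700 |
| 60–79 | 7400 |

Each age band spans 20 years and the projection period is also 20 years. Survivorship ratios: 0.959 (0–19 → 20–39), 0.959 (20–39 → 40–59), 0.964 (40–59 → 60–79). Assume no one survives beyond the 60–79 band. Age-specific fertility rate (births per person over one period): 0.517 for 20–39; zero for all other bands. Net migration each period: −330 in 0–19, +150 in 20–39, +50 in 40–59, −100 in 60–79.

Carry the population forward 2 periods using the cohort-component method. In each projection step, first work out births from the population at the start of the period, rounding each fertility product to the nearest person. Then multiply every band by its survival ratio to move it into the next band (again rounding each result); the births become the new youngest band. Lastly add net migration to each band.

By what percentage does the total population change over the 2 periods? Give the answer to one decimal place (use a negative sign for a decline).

-65.3

Period 1:
Births: 3700 * 0.517 = 1913
20–39: 3400 * 0.959 = 3261
40–59: 3700 * 0.959 = 3548
60–79: 13700 * 0.964 = 13207
Net migration: 0–19 − 330 → 1583; 20–39 + 150 → 3411; 40–59 + 50 → 3598; 60–79 − 100 → 13107
End of period: [1583, 3411, 3598, 13107]
Period 2:
Births: 3411 * 0.517 = 1763
20–39: 1583 * 0.959 = 1518
40–59: 3411 * 0.959 = 3271
60–79: 3598 * 0.964 = 3468
Net migration: 0–19 − 330 → 1433; 20–39 + 150 → 1668; 40–59 + 50 → 3321; 60–79 − 100 → 3368
End of period: [1433, 1668, 3321, 3368]
Total: 28200 → 9790; change = -18410; percentage change = -65.3%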